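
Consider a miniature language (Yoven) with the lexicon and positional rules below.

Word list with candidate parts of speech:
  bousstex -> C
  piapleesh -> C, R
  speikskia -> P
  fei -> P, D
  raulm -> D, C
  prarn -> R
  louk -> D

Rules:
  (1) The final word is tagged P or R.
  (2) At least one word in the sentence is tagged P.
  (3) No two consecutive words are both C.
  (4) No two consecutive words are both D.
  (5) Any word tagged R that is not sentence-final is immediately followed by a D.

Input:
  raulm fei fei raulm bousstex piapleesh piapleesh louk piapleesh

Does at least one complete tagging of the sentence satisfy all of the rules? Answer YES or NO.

Candidates per position — 1:raulm {D,C}; 2:fei {P,D}; 3:fei {P,D}; 4:raulm {D,C}; 5:bousstex {C}; 6:piapleesh {C,R}; 7:piapleesh {C,R}; 8:louk {D}; 9:piapleesh {C,R}.
Every candidate sequence violates at least one rule; no consistent tagging exists.

NO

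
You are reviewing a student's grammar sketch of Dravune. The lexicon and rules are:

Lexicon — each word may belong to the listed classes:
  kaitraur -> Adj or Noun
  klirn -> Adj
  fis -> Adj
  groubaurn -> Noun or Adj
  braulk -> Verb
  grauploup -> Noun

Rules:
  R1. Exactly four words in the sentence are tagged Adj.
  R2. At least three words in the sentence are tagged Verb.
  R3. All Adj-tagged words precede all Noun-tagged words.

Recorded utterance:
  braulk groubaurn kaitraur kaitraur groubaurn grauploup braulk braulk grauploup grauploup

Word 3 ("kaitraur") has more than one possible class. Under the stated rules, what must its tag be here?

Candidates per position — 1:braulk {Verb}; 2:groubaurn {Noun,Adj}; 3:kaitraur {Adj,Noun}; 4:kaitraur {Adj,Noun}; 5:groubaurn {Noun,Adj}; 6:grauploup {Noun}; 7:braulk {Verb}; 8:braulk {Verb}; 9:grauploup {Noun}; 10:grauploup {Noun}.
Position 2: tagging it Noun would leave rule 1 unsatisfiable, so it must be Adj.
Position 3: tagging it Noun would leave rule 1 unsatisfiable, so it must be Adj.
Position 4: tagging it Noun would leave rule 1 unsatisfiable, so it must be Adj.
Position 5: tagging it Noun would leave rule 1 unsatisfiable, so it must be Adj.
So the tagging must be: Verb Adj Adj Adj Adj Noun Verb Verb Noun Noun.
Checking: rule 1 ok; rule 2 ok; rule 3 ok.

Adj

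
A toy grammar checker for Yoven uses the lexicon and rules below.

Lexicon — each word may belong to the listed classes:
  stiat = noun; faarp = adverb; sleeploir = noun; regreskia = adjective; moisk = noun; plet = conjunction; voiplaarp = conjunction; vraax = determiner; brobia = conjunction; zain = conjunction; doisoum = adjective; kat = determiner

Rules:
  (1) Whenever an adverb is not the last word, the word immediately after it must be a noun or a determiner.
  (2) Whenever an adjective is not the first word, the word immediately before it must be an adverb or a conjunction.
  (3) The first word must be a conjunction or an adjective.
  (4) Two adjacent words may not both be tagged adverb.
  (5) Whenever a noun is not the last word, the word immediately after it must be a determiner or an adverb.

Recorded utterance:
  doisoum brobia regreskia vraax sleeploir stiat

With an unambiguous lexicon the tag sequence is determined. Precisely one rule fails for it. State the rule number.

5

Fixed tagging: adjective conjunction adjective determiner noun noun.
Rule check: R1 holds, R2 holds, R3 holds, R4 holds, R5 violated.
Only rule 5 fails.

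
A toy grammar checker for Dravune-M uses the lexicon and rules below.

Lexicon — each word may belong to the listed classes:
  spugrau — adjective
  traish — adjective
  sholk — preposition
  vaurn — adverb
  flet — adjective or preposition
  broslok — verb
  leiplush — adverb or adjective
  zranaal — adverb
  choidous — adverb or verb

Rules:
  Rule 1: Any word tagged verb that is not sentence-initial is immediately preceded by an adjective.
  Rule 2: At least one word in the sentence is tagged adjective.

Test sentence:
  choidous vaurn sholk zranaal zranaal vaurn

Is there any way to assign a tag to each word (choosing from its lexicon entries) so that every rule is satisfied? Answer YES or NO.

NO

Candidates per position — 1:choidous {adverb,verb}; 2:vaurn {adverb}; 3:sholk {preposition}; 4:zranaal {adverb}; 5:zranaal {adverb}; 6:vaurn {adverb}.
Rule 2 cannot be satisfied by any choice of tags from the lexicon.
So there is no consistent tagging.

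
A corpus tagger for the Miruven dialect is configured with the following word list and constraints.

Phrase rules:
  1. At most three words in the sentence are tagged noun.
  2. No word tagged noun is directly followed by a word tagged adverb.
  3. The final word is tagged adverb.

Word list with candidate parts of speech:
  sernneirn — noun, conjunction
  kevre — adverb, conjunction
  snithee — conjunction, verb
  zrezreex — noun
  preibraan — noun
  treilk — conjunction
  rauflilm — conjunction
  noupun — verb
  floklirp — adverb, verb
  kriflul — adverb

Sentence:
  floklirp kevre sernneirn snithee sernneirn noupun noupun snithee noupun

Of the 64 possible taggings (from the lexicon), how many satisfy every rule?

Candidates per position — 1:floklirp {adverb,verb}; 2:kevre {adverb,conjunction}; 3:sernneirn {noun,conjunction}; 4:snithee {conjunction,verb}; 5:sernneirn {noun,conjunction}; 6:noupun {verb}; 7:noupun {verb}; 8:snithee {conjunction,verb}; 9:noupun {verb}.
There are 64 candidate sequences in total.
Rule 3 cannot be satisfied by any choice of tags from the lexicon.
So there is no consistent tagging.
Count = 0.

0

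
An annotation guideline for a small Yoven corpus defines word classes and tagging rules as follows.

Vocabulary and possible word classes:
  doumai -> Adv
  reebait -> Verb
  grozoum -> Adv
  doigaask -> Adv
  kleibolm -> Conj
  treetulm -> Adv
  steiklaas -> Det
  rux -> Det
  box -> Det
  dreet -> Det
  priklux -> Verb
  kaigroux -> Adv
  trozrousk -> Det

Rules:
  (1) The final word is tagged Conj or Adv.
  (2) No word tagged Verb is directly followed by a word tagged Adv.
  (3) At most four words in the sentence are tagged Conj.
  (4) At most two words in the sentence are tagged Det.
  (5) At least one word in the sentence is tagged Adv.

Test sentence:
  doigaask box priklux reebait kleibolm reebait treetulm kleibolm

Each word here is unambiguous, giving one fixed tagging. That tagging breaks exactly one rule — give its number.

2

Fixed tagging: Adv Det Verb Verb Conj Verb Adv Conj.
Applying the rules: R1 ✓, R2 ✗, R3 ✓, R4 ✓, R5 ✓.
Only rule 2 fails.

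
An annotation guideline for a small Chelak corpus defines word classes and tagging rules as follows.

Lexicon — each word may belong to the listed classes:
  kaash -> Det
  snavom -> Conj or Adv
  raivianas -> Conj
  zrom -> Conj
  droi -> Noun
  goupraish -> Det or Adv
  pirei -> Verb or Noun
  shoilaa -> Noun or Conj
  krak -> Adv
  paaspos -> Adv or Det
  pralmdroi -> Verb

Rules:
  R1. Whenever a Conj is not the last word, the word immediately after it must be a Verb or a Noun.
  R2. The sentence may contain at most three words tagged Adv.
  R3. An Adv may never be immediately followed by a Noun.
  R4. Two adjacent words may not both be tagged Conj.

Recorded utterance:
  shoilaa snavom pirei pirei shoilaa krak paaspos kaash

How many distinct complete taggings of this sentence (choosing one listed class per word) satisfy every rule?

Candidates per position — 1:shoilaa {Noun,Conj}; 2:snavom {Conj,Adv}; 3:pirei {Verb,Noun}; 4:pirei {Verb,Noun}; 5:shoilaa {Noun,Conj}; 6:krak {Adv}; 7:paaspos {Adv,Det}; 8:kaash {Det}.
There are 64 candidate sequences in total.
Checking each against the rules leaves 12 sequences.
Count = 12.

12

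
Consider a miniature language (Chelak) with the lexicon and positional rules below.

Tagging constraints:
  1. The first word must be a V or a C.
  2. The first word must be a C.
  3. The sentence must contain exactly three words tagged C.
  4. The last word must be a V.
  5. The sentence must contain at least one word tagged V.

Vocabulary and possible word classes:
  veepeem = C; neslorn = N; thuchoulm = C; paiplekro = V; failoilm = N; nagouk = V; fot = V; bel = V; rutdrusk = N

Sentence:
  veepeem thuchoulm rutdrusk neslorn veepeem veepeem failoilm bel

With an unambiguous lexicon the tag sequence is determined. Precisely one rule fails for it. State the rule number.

3

Fixed tagging: C C N N C C N V.
Rule check: R1 pass, R2 pass, R3 fail, R4 pass, R5 pass.
Only rule 3 fails.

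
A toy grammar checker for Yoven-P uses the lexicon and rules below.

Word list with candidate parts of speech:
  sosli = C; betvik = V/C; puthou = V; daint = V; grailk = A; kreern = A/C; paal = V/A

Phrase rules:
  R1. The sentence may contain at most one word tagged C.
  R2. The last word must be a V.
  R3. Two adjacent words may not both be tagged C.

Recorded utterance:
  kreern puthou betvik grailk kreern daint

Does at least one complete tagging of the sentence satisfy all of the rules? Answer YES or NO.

YES

Candidates per position — 1:kreern {A,C}; 2:puthou {V}; 3:betvik {V,C}; 4:grailk {A}; 5:kreern {A,C}; 6:daint {V}.
One satisfying assignment: A V V A A V.
Check: rule 1 satisfied; rule 2 satisfied; rule 3 satisfied.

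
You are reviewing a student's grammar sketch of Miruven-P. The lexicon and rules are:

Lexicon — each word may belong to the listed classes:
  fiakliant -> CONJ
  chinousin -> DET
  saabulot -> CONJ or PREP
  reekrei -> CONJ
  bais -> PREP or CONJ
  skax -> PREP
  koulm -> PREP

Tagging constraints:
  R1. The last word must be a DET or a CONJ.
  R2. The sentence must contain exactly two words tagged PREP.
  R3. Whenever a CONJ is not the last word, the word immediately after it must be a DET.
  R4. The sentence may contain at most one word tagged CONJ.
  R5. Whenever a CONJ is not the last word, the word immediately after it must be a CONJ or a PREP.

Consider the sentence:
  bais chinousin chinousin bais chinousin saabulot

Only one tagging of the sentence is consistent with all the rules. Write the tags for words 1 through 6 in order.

PREP DET DET PREP DET CONJ

Candidates per position — 1:bais {PREP,CONJ}; 2:chinousin {DET}; 3:chinousin {DET}; 4:bais {PREP,CONJ}; 5:chinousin {DET}; 6:saabulot {CONJ,PREP}.
Position 1: tagging it CONJ would leave rule 5 unsatisfiable, so it must be PREP.
Position 4: tagging it CONJ would leave rule 5 unsatisfiable, so it must be PREP.
Position 6: tagging it PREP would leave rule 1 unsatisfiable, so it must be CONJ.
That leaves exactly one tagging: PREP DET DET PREP DET CONJ.
Check: rule 1 ✓; rule 2 ✓; rule 3 ✓; rule 4 ✓; rule 5 ✓.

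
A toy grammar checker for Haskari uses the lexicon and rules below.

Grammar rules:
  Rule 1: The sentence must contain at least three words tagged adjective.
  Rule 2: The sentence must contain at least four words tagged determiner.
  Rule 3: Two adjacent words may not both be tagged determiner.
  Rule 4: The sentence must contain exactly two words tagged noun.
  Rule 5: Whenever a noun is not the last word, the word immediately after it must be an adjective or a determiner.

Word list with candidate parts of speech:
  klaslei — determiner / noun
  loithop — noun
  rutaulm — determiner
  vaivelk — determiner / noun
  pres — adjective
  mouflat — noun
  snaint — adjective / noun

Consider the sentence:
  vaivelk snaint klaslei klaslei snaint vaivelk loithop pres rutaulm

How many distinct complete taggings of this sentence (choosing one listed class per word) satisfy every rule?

2

Candidates per position — 1:vaivelk {determiner,noun}; 2:snaint {adjective,noun}; 3:klaslei {determiner,noun}; 4:klaslei {determiner,noun}; 5:snaint {adjective,noun}; 6:vaivelk {determiner,noun}; 7:loithop {noun}; 8:pres {adjective}; 9:rutaulm {determiner}.
There are 64 candidate sequences in total.
The sequences that satisfy every rule: determiner adjective determiner noun adjective determiner noun adjective determiner; determiner adjective noun determiner adjective determiner noun adjective determiner.
Count = 2.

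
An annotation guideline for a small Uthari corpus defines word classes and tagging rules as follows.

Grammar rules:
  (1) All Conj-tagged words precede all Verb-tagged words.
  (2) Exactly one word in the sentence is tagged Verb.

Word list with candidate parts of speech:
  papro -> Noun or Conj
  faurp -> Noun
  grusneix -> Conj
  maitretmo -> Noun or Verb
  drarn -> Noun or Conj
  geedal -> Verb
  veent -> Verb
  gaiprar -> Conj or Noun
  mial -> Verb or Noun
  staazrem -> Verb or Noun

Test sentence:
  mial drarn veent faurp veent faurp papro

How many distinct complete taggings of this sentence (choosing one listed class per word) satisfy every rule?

0

Candidates per position — 1:mial {Verb,Noun}; 2:drarn {Noun,Conj}; 3:veent {Verb}; 4:faurp {Noun}; 5:veent {Verb}; 6:faurp {Noun}; 7:papro {Noun,Conj}.
There are 8 candidate sequences in total.
Rule 2 cannot be satisfied by any choice of tags from the lexicon.
So there is no consistent tagging.
Count = 0.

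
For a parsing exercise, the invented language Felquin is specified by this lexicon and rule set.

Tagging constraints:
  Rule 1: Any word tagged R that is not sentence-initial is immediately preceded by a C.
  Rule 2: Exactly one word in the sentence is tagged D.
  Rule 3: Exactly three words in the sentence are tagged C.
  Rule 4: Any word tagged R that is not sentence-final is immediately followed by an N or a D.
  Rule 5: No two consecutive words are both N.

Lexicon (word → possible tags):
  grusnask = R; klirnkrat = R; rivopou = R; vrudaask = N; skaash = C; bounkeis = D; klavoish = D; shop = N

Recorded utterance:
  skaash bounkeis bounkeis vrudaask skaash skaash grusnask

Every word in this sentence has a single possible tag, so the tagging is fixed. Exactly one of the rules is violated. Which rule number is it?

Fixed tagging: C D D N C C R.
Rule check: R1 pass, R2 fail, R3 pass, R4 pass, R5 pass.
Only rule 2 fails.

2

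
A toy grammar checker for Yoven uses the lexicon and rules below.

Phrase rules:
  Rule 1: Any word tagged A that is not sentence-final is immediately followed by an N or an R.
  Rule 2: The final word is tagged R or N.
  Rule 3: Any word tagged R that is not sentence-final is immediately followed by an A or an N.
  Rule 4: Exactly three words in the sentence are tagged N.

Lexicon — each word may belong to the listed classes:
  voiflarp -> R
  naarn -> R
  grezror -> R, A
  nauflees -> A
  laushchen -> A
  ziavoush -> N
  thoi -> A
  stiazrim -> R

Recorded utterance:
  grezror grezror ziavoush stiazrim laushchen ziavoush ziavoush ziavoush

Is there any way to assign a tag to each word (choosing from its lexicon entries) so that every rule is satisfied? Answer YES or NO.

Candidates per position — 1:grezror {R,A}; 2:grezror {R,A}; 3:ziavoush {N}; 4:stiazrim {R}; 5:laushchen {A}; 6:ziavoush {N}; 7:ziavoush {N}; 8:ziavoush {N}.
Rule 4 cannot be satisfied by any choice of tags from the lexicon.
So there is no consistent tagging.

NO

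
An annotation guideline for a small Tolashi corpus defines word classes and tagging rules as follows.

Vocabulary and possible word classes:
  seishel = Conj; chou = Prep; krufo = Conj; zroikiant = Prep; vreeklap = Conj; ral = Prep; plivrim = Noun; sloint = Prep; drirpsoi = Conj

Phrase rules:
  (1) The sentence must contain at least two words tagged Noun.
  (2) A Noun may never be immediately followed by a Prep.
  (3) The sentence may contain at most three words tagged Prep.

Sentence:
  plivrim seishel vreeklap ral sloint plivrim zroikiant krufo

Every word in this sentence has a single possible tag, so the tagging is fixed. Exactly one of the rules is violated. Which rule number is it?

Fixed tagging: Noun Conj Conj Prep Prep Noun Prep Conj.
Checking each rule: R1 ok, R2 fails, R3 ok.
Only rule 2 fails.

2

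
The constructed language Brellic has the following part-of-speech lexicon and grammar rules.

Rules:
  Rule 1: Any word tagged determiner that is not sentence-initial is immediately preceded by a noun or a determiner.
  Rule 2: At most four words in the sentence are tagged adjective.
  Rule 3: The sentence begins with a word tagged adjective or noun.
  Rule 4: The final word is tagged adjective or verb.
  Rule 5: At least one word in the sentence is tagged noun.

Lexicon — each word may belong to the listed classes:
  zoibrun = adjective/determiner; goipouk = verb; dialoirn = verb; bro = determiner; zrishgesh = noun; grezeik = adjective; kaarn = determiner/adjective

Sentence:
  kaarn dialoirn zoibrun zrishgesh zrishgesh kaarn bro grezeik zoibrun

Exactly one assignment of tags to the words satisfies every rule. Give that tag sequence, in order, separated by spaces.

Candidates per position — 1:kaarn {determiner,adjective}; 2:dialoirn {verb}; 3:zoibrun {adjective,determiner}; 4:zrishgesh {noun}; 5:zrishgesh {noun}; 6:kaarn {determiner,adjective}; 7:bro {determiner}; 8:grezeik {adjective}; 9:zoibrun {adjective,determiner}.
Position 1: determiner is ruled out by rule 3; that leaves adjective.
Position 3: determiner is ruled out by rule 1; that leaves adjective.
Position 6: adjective is ruled out by rule 1; that leaves determiner.
Position 9: determiner is ruled out by rule 1; that leaves adjective.
So the tagging must be: adjective verb adjective noun noun determiner determiner adjective adjective.
Verifying each rule — rule 1 ok; rule 2 ok; rule 3 ok; rule 4 ok; rule 5 ok.

adjective verb adjective noun noun determiner determiner adjective adjective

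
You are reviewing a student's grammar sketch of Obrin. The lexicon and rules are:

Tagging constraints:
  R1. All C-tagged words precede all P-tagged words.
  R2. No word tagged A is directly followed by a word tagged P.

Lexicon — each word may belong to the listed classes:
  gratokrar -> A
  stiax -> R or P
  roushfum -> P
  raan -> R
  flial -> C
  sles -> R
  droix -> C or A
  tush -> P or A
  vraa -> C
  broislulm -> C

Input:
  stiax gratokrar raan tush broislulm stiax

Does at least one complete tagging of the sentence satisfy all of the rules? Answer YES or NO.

YES

Candidates per position — 1:stiax {R,P}; 2:gratokrar {A}; 3:raan {R}; 4:tush {P,A}; 5:broislulm {C}; 6:stiax {R,P}.
One satisfying assignment: R A R A C R.
Verifying each rule — rule 1 satisfied; rule 2 satisfied.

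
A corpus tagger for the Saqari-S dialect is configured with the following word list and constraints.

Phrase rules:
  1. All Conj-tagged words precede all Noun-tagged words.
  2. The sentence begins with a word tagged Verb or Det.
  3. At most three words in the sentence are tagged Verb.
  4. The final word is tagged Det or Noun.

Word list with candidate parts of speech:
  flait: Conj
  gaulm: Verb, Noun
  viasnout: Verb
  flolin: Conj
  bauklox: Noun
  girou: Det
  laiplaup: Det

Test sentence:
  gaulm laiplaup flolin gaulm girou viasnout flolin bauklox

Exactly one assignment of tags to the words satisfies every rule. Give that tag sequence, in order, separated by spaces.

Candidates per position — 1:gaulm {Verb,Noun}; 2:laiplaup {Det}; 3:flolin {Conj}; 4:gaulm {Verb,Noun}; 5:girou {Det}; 6:viasnout {Verb}; 7:flolin {Conj}; 8:bauklox {Noun}.
If word 1 were Noun, no tagging could satisfy rule 1; so word 1 is Verb.
If word 4 were Noun, no tagging could satisfy rule 1; so word 4 is Verb.
The only consistent sequence is: Verb Det Conj Verb Det Verb Conj Noun.
Checking: rule 1 satisfied; rule 2 satisfied; rule 3 satisfied; rule 4 satisfied.

Verb Det Conj Verb Det Verb Conj Noun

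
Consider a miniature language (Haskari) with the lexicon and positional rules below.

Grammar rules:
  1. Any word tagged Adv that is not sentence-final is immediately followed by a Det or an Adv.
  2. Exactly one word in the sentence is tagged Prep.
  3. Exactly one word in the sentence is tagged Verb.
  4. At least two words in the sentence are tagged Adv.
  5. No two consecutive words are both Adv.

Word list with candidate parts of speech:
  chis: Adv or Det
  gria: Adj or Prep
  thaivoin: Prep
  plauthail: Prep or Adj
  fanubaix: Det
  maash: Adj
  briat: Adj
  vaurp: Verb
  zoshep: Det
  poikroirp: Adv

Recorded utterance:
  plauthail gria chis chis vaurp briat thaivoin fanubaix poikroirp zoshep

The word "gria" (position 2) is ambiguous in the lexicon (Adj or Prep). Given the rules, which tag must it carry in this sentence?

Adj

Candidates per position — 1:plauthail {Prep,Adj}; 2:gria {Adj,Prep}; 3:chis {Adv,Det}; 4:chis {Adv,Det}; 5:vaurp {Verb}; 6:briat {Adj}; 7:thaivoin {Prep}; 8:fanubaix {Det}; 9:poikroirp {Adv}; 10:zoshep {Det}.
If word 1 were Prep, no tagging could satisfy rule 2; so word 1 is Adj.
If word 2 were Prep, no tagging could satisfy rule 2; so word 2 is Adj.
If word 4 were Adv, no tagging could satisfy rule 1; so word 4 is Det.
If word 3 were Det, no tagging could satisfy rule 4; so word 3 is Adv.
So the tagging must be: Adj Adj Adv Det Verb Adj Prep Det Adv Det.
Check: rule 1 holds; rule 2 holds; rule 3 holds; rule 4 holds; rule 5 holds.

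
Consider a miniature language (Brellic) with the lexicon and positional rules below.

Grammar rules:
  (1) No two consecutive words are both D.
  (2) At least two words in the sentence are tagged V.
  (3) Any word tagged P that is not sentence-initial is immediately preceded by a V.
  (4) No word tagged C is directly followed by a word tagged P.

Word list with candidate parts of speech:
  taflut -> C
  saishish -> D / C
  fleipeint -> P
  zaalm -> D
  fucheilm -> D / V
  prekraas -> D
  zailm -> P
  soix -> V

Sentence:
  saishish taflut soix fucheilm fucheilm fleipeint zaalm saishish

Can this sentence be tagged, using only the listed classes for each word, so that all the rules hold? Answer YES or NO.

Candidates per position — 1:saishish {D,C}; 2:taflut {C}; 3:soix {V}; 4:fucheilm {D,V}; 5:fucheilm {D,V}; 6:fleipeint {P}; 7:zaalm {D}; 8:saishish {D,C}.
One satisfying assignment: C C V V V P D C.
Check: rule 1 holds; rule 2 holds; rule 3 holds; rule 4 holds.

YES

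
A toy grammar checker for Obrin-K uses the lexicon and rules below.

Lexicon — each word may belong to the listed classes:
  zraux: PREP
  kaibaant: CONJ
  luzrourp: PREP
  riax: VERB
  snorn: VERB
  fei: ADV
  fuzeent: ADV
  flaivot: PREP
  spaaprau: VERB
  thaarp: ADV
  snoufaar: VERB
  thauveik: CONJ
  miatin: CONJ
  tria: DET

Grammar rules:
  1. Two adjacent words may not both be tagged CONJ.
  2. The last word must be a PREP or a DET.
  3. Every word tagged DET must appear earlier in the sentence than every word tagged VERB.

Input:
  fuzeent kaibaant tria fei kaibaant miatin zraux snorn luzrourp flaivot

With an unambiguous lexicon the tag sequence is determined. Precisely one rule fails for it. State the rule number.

1

Fixed tagging: ADV CONJ DET ADV CONJ CONJ PREP VERB PREP PREP.
Checking each rule: R1 fails, R2 ok, R3 ok.
Only rule 1 fails.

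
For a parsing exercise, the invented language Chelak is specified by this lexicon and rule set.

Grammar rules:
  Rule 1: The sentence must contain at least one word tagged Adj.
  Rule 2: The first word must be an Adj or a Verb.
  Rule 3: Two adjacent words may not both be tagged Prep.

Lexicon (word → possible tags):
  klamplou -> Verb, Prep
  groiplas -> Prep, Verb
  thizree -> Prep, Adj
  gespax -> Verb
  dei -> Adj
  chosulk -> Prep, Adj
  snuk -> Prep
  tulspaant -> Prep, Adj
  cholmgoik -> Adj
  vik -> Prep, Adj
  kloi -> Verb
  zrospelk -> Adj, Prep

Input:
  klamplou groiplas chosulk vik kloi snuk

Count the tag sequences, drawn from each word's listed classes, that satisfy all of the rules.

Candidates per position — 1:klamplou {Verb,Prep}; 2:groiplas {Prep,Verb}; 3:chosulk {Prep,Adj}; 4:vik {Prep,Adj}; 5:kloi {Verb}; 6:snuk {Prep}.
There are 16 candidate sequences in total.
The sequences that satisfy every rule: Verb Prep Adj Prep Verb Prep; Verb Prep Adj Adj Verb Prep; Verb Verb Prep Adj Verb Prep; Verb Verb Adj Prep Verb Prep; Verb Verb Adj Adj Verb Prep.
Count = 5.

5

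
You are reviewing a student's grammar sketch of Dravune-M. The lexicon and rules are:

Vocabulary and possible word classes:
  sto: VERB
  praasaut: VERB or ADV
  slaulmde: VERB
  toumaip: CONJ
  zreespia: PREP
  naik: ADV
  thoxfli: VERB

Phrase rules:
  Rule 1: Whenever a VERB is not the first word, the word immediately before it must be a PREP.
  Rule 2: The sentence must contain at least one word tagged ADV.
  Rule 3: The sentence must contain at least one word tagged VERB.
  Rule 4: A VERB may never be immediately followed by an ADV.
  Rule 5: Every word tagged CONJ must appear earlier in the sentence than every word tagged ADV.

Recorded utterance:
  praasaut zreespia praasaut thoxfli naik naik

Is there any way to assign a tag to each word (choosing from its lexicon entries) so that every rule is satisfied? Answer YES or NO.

Candidates per position — 1:praasaut {VERB,ADV}; 2:zreespia {PREP}; 3:praasaut {VERB,ADV}; 4:thoxfli {VERB}; 5:naik {ADV}; 6:naik {ADV}.
Rule 1 cannot be satisfied by any choice of tags from the lexicon.
So there is no consistent tagging.

NO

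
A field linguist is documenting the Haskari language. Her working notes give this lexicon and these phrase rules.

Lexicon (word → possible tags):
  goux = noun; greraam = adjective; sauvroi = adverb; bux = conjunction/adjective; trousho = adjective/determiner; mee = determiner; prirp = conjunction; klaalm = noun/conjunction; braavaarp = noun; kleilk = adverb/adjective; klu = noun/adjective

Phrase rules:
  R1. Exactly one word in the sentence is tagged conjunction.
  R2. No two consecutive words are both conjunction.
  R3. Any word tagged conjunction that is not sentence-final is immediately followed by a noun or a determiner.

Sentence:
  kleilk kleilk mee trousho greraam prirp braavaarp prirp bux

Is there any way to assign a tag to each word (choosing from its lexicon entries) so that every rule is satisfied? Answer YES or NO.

NO

Candidates per position — 1:kleilk {adverb,adjective}; 2:kleilk {adverb,adjective}; 3:mee {determiner}; 4:trousho {adjective,determiner}; 5:greraam {adjective}; 6:prirp {conjunction}; 7:braavaarp {noun}; 8:prirp {conjunction}; 9:bux {conjunction,adjective}.
Rule 1 cannot be satisfied by any choice of tags from the lexicon.
So there is no consistent tagging.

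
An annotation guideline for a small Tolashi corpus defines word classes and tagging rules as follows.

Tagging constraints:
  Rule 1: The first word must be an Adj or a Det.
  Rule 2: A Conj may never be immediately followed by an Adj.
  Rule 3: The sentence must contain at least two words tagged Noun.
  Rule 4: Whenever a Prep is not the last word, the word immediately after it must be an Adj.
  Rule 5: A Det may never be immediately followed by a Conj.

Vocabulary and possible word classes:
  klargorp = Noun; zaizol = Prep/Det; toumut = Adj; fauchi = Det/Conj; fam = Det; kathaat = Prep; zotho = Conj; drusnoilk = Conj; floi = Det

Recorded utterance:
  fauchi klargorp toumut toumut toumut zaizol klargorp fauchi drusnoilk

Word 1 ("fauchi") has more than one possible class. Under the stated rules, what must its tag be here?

Det

Candidates per position — 1:fauchi {Det,Conj}; 2:klargorp {Noun}; 3:toumut {Adj}; 4:toumut {Adj}; 5:toumut {Adj}; 6:zaizol {Prep,Det}; 7:klargorp {Noun}; 8:fauchi {Det,Conj}; 9:drusnoilk {Conj}.
Word 1 cannot be Conj — rule 1 would then fail for every completion. It is Det.
Word 6 cannot be Prep — rule 4 would then fail for every completion. It is Det.
Word 8 cannot be Det — rule 5 would then fail for every completion. It is Conj.
The unique satisfying tagging is: Det Noun Adj Adj Adj Det Noun Conj Conj.
Verifying each rule — rule 1 satisfied; rule 2 satisfied; rule 3 satisfied; rule 4 satisfied; rule 5 satisfied.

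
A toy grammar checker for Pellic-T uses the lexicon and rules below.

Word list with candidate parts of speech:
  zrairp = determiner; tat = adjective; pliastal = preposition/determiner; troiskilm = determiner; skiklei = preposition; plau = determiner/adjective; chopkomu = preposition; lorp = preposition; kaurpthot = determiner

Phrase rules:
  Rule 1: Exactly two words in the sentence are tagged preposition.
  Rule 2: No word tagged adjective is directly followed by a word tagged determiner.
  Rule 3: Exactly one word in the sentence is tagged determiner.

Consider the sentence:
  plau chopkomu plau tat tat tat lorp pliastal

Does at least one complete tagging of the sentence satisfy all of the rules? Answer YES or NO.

YES

Candidates per position — 1:plau {determiner,adjective}; 2:chopkomu {preposition}; 3:plau {determiner,adjective}; 4:tat {adjective}; 5:tat {adjective}; 6:tat {adjective}; 7:lorp {preposition}; 8:pliastal {preposition,determiner}.
One satisfying assignment: adjective preposition adjective adjective adjective adjective preposition determiner.
Rule-by-rule: rule 1 ✓; rule 2 ✓; rule 3 ✓.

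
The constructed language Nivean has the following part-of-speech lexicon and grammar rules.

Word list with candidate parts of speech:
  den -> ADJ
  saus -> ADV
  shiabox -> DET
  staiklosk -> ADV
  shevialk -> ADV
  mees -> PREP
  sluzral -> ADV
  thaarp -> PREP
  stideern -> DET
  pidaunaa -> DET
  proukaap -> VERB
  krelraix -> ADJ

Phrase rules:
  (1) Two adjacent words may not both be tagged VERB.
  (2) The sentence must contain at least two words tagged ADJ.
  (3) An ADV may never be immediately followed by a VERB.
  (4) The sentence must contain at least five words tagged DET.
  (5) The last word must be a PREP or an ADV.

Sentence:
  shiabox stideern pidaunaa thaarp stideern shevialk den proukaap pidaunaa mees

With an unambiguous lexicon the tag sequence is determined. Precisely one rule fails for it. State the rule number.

Fixed tagging: DET DET DET PREP DET ADV ADJ VERB DET PREP.
Checking each rule: R1 holds, R2 violated, R3 holds, R4 holds, R5 holds.
Only rule 2 fails.

2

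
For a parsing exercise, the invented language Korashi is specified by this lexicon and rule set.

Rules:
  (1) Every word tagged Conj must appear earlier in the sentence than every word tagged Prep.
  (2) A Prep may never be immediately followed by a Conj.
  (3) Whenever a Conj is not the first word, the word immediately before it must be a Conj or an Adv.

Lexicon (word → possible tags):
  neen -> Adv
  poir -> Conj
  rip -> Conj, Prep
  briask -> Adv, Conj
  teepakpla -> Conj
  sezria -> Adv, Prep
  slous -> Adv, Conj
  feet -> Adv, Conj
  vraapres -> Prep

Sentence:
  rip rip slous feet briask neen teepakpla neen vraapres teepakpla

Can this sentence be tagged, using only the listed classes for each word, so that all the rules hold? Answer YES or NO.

Candidates per position — 1:rip {Conj,Prep}; 2:rip {Conj,Prep}; 3:slous {Adv,Conj}; 4:feet {Adv,Conj}; 5:briask {Adv,Conj}; 6:neen {Adv}; 7:teepakpla {Conj}; 8:neen {Adv}; 9:vraapres {Prep}; 10:teepakpla {Conj}.
Rule 1 cannot be satisfied by any choice of tags from the lexicon.
So there is no consistent tagging.

NO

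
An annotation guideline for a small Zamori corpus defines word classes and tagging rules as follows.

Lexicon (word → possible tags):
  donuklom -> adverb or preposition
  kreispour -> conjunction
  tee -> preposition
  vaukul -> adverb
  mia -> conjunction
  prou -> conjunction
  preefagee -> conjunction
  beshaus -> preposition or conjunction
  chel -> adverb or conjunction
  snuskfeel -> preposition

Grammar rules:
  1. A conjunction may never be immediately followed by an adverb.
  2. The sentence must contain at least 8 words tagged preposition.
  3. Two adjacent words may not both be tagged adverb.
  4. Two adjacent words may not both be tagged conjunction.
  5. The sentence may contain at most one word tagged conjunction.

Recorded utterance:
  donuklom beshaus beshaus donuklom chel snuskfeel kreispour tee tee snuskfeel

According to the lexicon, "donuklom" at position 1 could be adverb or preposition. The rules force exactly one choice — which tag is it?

Candidates per position — 1:donuklom {adverb,preposition}; 2:beshaus {preposition,conjunction}; 3:beshaus {preposition,conjunction}; 4:donuklom {adverb,preposition}; 5:chel {adverb,conjunction}; 6:snuskfeel {preposition}; 7:kreispour {conjunction}; 8:tee {preposition}; 9:tee {preposition}; 10:snuskfeel {preposition}.
Position 1: adverb is ruled out by rule 2; that leaves preposition.
Position 2: conjunction is ruled out by rule 2; that leaves preposition.
Position 3: conjunction is ruled out by rule 2; that leaves preposition.
Position 4: adverb is ruled out by rule 2; that leaves preposition.
Position 5: conjunction is ruled out by rule 5; that leaves adverb.
So the tagging must be: preposition preposition preposition preposition adverb preposition conjunction preposition preposition preposition.
Checking: rule 1 holds; rule 2 holds; rule 3 holds; rule 4 holds; rule 5 holds.

preposition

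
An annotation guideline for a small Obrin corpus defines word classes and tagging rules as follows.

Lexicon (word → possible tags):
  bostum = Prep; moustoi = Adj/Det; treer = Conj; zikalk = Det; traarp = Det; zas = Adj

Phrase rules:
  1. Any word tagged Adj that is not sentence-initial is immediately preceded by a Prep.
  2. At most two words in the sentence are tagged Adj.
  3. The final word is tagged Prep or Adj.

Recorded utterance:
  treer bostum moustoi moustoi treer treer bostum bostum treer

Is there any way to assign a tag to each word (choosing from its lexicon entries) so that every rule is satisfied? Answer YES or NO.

NO

Candidates per position — 1:treer {Conj}; 2:bostum {Prep}; 3:moustoi {Adj,Det}; 4:moustoi {Adj,Det}; 5:treer {Conj}; 6:treer {Conj}; 7:bostum {Prep}; 8:bostum {Prep}; 9:treer {Conj}.
Rule 3 cannot be satisfied by any choice of tags from the lexicon.
So there is no consistent tagging.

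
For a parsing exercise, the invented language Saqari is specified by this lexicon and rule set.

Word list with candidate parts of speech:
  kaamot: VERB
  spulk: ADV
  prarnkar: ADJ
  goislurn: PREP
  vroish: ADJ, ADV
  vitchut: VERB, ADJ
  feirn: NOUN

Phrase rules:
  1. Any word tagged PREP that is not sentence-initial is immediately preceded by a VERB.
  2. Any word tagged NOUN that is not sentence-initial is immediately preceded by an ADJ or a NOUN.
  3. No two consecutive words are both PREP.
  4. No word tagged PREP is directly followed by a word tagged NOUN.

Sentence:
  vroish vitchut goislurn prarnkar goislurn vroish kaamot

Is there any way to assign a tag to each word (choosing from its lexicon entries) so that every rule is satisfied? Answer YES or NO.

NO

Candidates per position — 1:vroish {ADJ,ADV}; 2:vitchut {VERB,ADJ}; 3:goislurn {PREP}; 4:prarnkar {ADJ}; 5:goislurn {PREP}; 6:vroish {ADJ,ADV}; 7:kaamot {VERB}.
Rule 1 cannot be satisfied by any choice of tags from the lexicon.
So there is no consistent tagging.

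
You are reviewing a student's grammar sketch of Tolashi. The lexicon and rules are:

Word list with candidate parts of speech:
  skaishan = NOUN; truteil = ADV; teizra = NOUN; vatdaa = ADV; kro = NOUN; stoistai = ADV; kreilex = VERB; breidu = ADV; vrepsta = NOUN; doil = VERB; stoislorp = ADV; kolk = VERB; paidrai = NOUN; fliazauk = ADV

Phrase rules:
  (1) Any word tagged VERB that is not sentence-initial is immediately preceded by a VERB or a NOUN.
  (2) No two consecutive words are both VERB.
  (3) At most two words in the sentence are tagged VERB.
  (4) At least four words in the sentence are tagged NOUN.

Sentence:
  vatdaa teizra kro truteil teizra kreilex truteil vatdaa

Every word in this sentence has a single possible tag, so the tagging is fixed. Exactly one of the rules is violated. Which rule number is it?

Fixed tagging: ADV NOUN NOUN ADV NOUN VERB ADV ADV.
Rule check: R1 ok, R2 ok, R3 ok, R4 fails.
Only rule 4 fails.

4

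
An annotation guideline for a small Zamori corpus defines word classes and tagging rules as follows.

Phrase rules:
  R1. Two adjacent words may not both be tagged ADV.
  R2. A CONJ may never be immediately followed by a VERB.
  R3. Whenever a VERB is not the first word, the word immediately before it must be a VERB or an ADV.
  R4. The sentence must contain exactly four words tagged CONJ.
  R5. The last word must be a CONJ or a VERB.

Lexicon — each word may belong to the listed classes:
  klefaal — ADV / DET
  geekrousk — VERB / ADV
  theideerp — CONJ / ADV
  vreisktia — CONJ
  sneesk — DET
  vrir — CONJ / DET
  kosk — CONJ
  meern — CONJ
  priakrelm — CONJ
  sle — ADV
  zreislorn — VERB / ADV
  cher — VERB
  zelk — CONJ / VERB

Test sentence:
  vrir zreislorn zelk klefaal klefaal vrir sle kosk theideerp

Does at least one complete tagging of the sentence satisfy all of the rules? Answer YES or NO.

Candidates per position — 1:vrir {CONJ,DET}; 2:zreislorn {VERB,ADV}; 3:zelk {CONJ,VERB}; 4:klefaal {ADV,DET}; 5:klefaal {ADV,DET}; 6:vrir {CONJ,DET}; 7:sle {ADV}; 8:kosk {CONJ}; 9:theideerp {CONJ,ADV}.
One satisfying assignment: CONJ ADV VERB DET DET CONJ ADV CONJ CONJ.
Checking: rule 1 satisfied; rule 2 satisfied; rule 3 satisfied; rule 4 satisfied; rule 5 satisfied.

YES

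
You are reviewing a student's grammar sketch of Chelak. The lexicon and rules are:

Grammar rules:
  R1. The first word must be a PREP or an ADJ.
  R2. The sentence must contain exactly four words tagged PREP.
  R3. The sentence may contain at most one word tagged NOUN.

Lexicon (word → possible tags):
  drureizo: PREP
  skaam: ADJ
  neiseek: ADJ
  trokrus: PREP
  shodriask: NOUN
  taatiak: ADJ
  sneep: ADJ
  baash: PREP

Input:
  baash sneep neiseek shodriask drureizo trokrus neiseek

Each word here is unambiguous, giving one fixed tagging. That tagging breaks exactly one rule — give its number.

Fixed tagging: PREP ADJ ADJ NOUN PREP PREP ADJ.
Applying the rules: R1 ✓, R2 ✗, R3 ✓.
Only rule 2 fails.

2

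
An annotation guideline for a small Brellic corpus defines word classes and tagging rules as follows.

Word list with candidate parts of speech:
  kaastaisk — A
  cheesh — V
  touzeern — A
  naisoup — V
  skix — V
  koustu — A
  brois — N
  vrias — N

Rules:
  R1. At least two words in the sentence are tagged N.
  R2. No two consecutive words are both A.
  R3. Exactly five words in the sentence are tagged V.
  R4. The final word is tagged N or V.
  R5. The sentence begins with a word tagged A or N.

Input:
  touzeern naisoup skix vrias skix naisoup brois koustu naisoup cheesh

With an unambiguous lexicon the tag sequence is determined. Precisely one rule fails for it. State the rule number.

3

Fixed tagging: A V V N V V N A V V.
Rule check: R1 ✓, R2 ✓, R3 ✗, R4 ✓, R5 ✓.
Only rule 3 fails.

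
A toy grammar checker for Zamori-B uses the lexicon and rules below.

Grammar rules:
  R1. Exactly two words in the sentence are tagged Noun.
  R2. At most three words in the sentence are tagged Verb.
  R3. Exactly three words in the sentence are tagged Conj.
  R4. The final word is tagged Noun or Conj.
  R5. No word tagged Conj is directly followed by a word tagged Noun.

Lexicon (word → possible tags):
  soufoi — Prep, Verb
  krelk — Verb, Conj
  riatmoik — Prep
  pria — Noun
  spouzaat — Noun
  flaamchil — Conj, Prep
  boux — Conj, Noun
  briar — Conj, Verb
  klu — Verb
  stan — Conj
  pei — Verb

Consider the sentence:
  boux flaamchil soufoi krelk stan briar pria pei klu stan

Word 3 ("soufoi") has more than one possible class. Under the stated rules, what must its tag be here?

Candidates per position — 1:boux {Conj,Noun}; 2:flaamchil {Conj,Prep}; 3:soufoi {Prep,Verb}; 4:krelk {Verb,Conj}; 5:stan {Conj}; 6:briar {Conj,Verb}; 7:pria {Noun}; 8:pei {Verb}; 9:klu {Verb}; 10:stan {Conj}.
If word 1 were Conj, no tagging could satisfy rule 1; so word 1 is Noun.
If word 6 were Conj, no tagging could satisfy rule 5; so word 6 is Verb.
If word 3 were Verb, no tagging could satisfy rule 2; so word 3 is Prep.
If word 4 were Verb, no tagging could satisfy rule 2; so word 4 is Conj.
If word 2 were Conj, no tagging could satisfy rule 3; so word 2 is Prep.
The only consistent sequence is: Noun Prep Prep Conj Conj Verb Noun Verb Verb Conj.
Check: rule 1 satisfied; rule 2 satisfied; rule 3 satisfied; rule 4 satisfied; rule 5 satisfied.

Prep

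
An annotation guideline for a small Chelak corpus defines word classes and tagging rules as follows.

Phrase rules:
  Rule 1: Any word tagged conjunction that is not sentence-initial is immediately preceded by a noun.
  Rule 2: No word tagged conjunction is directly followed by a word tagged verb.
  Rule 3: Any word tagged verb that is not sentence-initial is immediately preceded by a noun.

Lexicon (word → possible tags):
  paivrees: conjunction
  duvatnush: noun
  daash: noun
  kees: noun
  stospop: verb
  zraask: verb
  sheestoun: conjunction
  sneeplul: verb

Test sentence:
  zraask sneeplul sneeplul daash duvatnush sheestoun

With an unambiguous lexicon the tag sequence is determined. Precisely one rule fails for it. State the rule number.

3

Fixed tagging: verb verb verb noun noun conjunction.
Applying the rules: R1 holds, R2 holds, R3 violated.
Only rule 3 fails.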